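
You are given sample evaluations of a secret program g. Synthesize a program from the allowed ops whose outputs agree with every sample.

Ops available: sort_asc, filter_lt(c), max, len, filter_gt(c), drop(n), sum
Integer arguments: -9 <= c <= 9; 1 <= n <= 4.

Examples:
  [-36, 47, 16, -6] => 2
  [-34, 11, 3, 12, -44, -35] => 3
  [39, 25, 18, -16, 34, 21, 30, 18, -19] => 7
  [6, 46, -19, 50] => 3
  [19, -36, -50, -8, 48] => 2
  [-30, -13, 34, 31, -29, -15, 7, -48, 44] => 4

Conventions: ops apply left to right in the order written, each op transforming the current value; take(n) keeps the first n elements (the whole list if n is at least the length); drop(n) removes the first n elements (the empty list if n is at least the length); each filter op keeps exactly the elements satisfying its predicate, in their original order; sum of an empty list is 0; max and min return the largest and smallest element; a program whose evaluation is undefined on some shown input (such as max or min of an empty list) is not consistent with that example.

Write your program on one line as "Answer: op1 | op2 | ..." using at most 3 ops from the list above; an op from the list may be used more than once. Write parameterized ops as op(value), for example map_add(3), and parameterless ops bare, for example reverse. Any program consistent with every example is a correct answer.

filter_gt(-2) | len

Check, running the answer program on each example:
  [-36, 47, 16, -6] -> [47, 16] -> 2
  [-34, 11, 3, 12, -44, -35] -> [11, 3, 12] -> 3
  [39, 25, 18, -16, 34, 21, 30, 18, -19] -> [39, 25, 18, 34, 21, 30, 18] -> 7
  [6, 46, -19, 50] -> [6, 46, 50] -> 3
  [19, -36, -50, -8, 48] -> [19, 48] -> 2
  [-30, -13, 34, 31, -29, -15, 7, -48, 44] -> [34, 31, 7, 44] -> 4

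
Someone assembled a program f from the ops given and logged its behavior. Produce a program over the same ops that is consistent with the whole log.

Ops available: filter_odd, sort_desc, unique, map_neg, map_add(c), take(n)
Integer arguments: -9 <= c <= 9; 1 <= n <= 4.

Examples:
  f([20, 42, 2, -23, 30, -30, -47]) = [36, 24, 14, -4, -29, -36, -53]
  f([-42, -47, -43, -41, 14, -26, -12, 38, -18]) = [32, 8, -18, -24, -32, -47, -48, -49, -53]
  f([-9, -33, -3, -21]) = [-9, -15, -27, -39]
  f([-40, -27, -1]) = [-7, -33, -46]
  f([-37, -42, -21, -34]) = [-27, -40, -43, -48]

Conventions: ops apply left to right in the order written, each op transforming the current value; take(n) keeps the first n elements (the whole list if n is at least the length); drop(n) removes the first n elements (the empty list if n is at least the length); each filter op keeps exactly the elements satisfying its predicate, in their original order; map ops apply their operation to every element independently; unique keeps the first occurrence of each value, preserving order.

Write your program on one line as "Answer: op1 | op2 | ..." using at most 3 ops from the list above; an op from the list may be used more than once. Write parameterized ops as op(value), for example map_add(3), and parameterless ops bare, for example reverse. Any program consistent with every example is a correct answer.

sort_desc | map_add(-6)

Check, running the answer program on each example:
  [20, 42, 2, -23, 30, -30, -47] -> [42, 30, 20, 2, -23, -30, -47] -> [36, 24, 14, -4, -29, -36, -53]
  [-42, -47, -43, -41, 14, -26, -12, 38, -18] -> [38, 14, -12, -18, -26, -41, -42, -43, -47] -> [32, 8, -18, -24, -32, -47, -48, -49, -53]
  [-9, -33, -3, -21] -> [-3, -9, -21, -33] -> [-9, -15, -27, -39]
  [-40, -27, -1] -> [-1, -27, -40] -> [-7, -33, -46]
  [-37, -42, -21, -34] -> [-21, -34, -37, -42] -> [-27, -40, -43, -48]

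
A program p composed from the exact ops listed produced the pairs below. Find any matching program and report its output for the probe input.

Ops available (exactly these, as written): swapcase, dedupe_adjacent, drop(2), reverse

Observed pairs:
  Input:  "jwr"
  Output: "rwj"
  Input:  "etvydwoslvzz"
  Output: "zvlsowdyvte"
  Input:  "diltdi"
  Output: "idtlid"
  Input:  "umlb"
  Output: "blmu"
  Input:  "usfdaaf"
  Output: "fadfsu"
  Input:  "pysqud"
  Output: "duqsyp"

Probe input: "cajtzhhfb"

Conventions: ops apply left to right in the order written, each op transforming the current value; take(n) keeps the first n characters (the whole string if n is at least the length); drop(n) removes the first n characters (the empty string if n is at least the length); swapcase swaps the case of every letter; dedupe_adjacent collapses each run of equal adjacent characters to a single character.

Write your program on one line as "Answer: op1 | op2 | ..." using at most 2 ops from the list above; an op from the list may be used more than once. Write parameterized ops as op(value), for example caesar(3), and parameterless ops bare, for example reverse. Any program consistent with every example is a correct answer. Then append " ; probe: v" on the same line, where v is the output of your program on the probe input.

reverse | dedupe_adjacent ; probe: "bfhztjac"

Check, running the answer program on each example:
  "jwr" -> "rwj" -> "rwj"
  "etvydwoslvzz" -> "zzvlsowdyvte" -> "zvlsowdyvte"
  "diltdi" -> "idtlid" -> "idtlid"
  "umlb" -> "blmu" -> "blmu"
  "usfdaaf" -> "faadfsu" -> "fadfsu"
  "pysqud" -> "duqsyp" -> "duqsyp"
  probe: "cajtzhhfb" -> "bfhhztjac" -> "bfhztjac"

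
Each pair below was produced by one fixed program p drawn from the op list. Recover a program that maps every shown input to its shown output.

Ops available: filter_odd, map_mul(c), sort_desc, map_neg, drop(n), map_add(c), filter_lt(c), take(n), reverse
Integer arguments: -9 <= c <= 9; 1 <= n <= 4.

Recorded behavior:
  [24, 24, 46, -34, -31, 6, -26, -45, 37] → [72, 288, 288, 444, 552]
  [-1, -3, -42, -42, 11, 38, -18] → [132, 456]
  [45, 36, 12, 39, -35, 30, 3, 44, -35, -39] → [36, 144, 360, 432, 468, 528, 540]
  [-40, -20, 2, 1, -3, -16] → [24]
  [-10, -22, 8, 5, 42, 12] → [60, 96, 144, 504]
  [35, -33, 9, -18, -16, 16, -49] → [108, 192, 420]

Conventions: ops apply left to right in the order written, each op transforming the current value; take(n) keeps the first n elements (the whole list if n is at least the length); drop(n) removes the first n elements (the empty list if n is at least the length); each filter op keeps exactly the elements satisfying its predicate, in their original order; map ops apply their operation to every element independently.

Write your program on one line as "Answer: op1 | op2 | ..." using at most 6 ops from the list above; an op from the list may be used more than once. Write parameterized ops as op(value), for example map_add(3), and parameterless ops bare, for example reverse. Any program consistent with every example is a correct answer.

reverse | sort_desc | map_mul(-2) | sort_desc | filter_lt(-3) | map_mul(-6)

Check, running the answer program on each example:
  [24, 24, 46, -34, -31, 6, -26, -45, 37] -> [37, -45, -26, 6, -31, -34, 46, 24, 24] -> [46, 37, 24, 24, 6, -26, -31, -34, -45] -> [-92, -74, -48, -48, -12, 52, 62, 68, 90] -> [90, 68, 62, 52, -12, -48, -48, -74, -92] -> [-12, -48, -48, -74, -92] -> [72, 288, 288, 444, 552]
  [-1, -3, -42, -42, 11, 38, -18] -> [-18, 38, 11, -42, -42, -3, -1] -> [38, 11, -1, -3, -18, -42, -42] -> [-76, -22, 2, 6, 36, 84, 84] -> [84, 84, 36, 6, 2, -22, -76] -> [-22, -76] -> [132, 456]
  [45, 36, 12, 39, -35, 30, 3, 44, -35, -39] -> [-39, -35, 44, 3, 30, -35, 39, 12, 36, 45] -> [45, 44, 39, 36, 30, 12, 3, -35, -35, -39] -> [-90, -88, -78, -72, -60, -24, -6, 70, 70, 78] -> [78, 70, 70, -6, -24, -60, -72, -78, -88, -90] -> [-6, -24, -60, -72, -78, -88, -90] -> [36, 144, 360, 432, 468, 528, 540]
  [-40, -20, 2, 1, -3, -16] -> [-16, -3, 1, 2, -20, -40] -> [2, 1, -3, -16, -20, -40] -> [-4, -2, 6, 32, 40, 80] -> [80, 40, 32, 6, -2, -4] -> [-4] -> [24]
  [-10, -22, 8, 5, 42, 12] -> [12, 42, 5, 8, -22, -10] -> [42, 12, 8, 5, -10, -22] -> [-84, -24, -16, -10, 20, 44] -> [44, 20, -10, -16, -24, -84] -> [-10, -16, -24, -84] -> [60, 96, 144, 504]
  [35, -33, 9, -18, -16, 16, -49] -> [-49, 16, -16, -18, 9, -33, 35] -> [35, 16, 9, -16, -18, -33, -49] -> [-70, -32, -18, 32, 36, 66, 98] -> [98, 66, 36, 32, -18, -32, -70] -> [-18, -32, -70] -> [108, 192, 420]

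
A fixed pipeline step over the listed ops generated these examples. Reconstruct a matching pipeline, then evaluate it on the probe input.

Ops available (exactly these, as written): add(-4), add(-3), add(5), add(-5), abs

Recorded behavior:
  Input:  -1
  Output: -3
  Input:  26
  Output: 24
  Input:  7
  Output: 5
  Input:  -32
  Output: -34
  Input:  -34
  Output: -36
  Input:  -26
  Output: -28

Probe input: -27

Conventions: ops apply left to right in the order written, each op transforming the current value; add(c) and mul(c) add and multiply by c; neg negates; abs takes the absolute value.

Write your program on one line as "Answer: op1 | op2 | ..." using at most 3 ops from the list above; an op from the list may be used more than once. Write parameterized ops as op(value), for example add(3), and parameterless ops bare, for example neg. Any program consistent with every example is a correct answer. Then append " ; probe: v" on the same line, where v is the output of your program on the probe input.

add(5) | add(-3) | add(-4) ; probe: -29

Check, running the answer program on each example:
  -1 -> 4 -> 1 -> -3
  26 -> 31 -> 28 -> 24
  7 -> 12 -> 9 -> 5
  -32 -> -27 -> -30 -> -34
  -34 -> -29 -> -32 -> -36
  -26 -> -21 -> -24 -> -28
  probe: -27 -> -22 -> -25 -> -29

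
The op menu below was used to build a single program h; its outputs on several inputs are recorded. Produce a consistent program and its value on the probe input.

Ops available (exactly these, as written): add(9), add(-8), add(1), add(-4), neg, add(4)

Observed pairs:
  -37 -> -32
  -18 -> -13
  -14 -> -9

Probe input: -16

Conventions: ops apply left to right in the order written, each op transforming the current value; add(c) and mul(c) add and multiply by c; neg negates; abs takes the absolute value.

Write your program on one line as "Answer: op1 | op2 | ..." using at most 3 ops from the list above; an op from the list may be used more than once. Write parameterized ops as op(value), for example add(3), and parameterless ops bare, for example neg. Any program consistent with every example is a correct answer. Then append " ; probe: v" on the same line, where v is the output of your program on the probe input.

add(4) | add(9) | add(-8) ; probe: -11

Check, running the answer program on each example:
  -37 -> -33 -> -24 -> -32
  -18 -> -14 -> -5 -> -13
  -14 -> -10 -> -1 -> -9
  probe: -16 -> -12 -> -3 -> -11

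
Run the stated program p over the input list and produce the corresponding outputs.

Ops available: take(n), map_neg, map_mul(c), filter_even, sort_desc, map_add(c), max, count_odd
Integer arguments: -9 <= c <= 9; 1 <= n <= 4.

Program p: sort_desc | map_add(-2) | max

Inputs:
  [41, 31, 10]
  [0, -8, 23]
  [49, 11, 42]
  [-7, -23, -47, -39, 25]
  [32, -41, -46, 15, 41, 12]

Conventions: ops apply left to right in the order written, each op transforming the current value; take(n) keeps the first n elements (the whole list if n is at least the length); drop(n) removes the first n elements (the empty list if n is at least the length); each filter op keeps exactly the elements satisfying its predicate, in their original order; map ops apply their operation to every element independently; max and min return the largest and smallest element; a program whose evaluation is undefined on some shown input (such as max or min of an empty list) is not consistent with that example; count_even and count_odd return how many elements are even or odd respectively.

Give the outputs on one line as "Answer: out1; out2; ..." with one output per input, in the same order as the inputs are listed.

39; 21; 47; 23; 39

Execution, op by op:
  [41, 31, 10] -> [41, 31, 10] -> [39, 29, 8] -> 39
  [0, -8, 23] -> [23, 0, -8] -> [21, -2, -10] -> 21
  [49, 11, 42] -> [49, 42, 11] -> [47, 40, 9] -> 47
  [-7, -23, -47, -39, 25] -> [25, -7, -23, -39, -47] -> [23, -9, -25, -41, -49] -> 23
  [32, -41, -46, 15, 41, 12] -> [41, 32, 15, 12, -41, -46] -> [39, 30, 13, 10, -43, -48] -> 39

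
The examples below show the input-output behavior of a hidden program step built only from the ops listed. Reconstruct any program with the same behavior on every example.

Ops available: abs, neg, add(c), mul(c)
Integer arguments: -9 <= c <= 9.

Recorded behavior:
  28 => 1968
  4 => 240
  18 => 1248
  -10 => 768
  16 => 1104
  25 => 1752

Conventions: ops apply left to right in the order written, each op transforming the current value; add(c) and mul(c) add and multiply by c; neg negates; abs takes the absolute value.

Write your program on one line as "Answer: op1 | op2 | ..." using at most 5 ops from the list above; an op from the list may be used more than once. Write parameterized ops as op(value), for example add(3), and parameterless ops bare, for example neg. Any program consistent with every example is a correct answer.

neg | mul(-9) | add(-6) | abs | mul(8)

Check, running the answer program on each example:
  28 -> -28 -> 252 -> 246 -> 246 -> 1968
  4 -> -4 -> 36 -> 30 -> 30 -> 240
  18 -> -18 -> 162 -> 156 -> 156 -> 1248
  -10 -> 10 -> -90 -> -96 -> 96 -> 768
  16 -> -16 -> 144 -> 138 -> 138 -> 1104
  25 -> -25 -> 225 -> 219 -> 219 -> 1752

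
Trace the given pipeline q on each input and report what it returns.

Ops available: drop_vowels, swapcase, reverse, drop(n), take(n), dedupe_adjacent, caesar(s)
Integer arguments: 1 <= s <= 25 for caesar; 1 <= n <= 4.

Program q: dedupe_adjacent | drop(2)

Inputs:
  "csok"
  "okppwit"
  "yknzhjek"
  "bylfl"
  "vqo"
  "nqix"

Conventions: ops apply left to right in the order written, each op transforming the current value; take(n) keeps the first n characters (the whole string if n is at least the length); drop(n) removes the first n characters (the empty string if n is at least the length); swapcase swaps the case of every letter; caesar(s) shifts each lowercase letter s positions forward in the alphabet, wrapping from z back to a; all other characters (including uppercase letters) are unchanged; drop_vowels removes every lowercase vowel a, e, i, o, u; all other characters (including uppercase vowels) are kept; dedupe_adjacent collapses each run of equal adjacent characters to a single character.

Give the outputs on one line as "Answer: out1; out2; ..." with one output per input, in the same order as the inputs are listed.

"ok"; "pwit"; "nzhjek"; "lfl"; "o"; "ix"

Execution, op by op:
  "csok" -> "csok" -> "ok"
  "okppwit" -> "okpwit" -> "pwit"
  "yknzhjek" -> "yknzhjek" -> "nzhjek"
  "bylfl" -> "bylfl" -> "lfl"
  "vqo" -> "vqo" -> "o"
  "nqix" -> "nqix" -> "ix"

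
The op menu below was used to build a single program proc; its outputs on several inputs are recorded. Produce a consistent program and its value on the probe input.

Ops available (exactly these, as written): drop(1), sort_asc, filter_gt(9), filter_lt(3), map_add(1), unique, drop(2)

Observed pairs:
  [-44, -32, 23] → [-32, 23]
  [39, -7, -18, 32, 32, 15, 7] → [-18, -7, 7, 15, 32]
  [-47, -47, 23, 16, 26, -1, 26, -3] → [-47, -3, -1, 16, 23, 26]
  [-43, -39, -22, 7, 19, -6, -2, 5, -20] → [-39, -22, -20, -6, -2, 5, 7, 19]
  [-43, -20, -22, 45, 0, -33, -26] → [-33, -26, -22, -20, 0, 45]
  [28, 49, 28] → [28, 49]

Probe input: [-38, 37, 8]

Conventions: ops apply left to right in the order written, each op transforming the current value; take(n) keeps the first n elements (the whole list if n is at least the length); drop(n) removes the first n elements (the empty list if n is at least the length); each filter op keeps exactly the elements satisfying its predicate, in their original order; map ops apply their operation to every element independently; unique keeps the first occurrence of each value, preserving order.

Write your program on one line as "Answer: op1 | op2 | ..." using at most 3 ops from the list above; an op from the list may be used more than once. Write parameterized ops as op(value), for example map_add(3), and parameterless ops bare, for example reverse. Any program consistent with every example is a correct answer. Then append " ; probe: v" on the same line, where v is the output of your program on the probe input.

drop(1) | unique | sort_asc ; probe: [8, 37]

Check, running the answer program on each example:
  [-44, -32, 23] -> [-32, 23] -> [-32, 23] -> [-32, 23]
  [39, -7, -18, 32, 32, 15, 7] -> [-7, -18, 32, 32, 15, 7] -> [-7, -18, 32, 15, 7] -> [-18, -7, 7, 15, 32]
  [-47, -47, 23, 16, 26, -1, 26, -3] -> [-47, 23, 16, 26, -1, 26, -3] -> [-47, 23, 16, 26, -1, -3] -> [-47, -3, -1, 16, 23, 26]
  [-43, -39, -22, 7, 19, -6, -2, 5, -20] -> [-39, -22, 7, 19, -6, -2, 5, -20] -> [-39, -22, 7, 19, -6, -2, 5, -20] -> [-39, -22, -20, -6, -2, 5, 7, 19]
  [-43, -20, -22, 45, 0, -33, -26] -> [-20, -22, 45, 0, -33, -26] -> [-20, -22, 45, 0, -33, -26] -> [-33, -26, -22, -20, 0, 45]
  [28, 49, 28] -> [49, 28] -> [49, 28] -> [28, 49]
  probe: [-38, 37, 8] -> [37, 8] -> [37, 8] -> [8, 37]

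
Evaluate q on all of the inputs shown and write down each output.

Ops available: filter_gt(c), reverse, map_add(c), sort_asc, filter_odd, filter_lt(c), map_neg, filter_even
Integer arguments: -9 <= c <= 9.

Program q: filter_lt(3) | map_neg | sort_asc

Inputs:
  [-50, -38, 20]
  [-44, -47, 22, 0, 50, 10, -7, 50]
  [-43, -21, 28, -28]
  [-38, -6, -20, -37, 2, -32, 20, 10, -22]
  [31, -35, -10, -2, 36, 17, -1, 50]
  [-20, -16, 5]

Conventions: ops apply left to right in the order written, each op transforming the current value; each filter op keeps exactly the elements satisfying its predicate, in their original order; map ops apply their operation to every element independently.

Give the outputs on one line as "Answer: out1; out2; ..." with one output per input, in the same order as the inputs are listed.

Execution, op by op:
  [-50, -38, 20] -> [-50, -38] -> [50, 38] -> [38, 50]
  [-44, -47, 22, 0, 50, 10, -7, 50] -> [-44, -47, 0, -7] -> [44, 47, 0, 7] -> [0, 7, 44, 47]
  [-43, -21, 28, -28] -> [-43, -21, -28] -> [43, 21, 28] -> [21, 28, 43]
  [-38, -6, -20, -37, 2, -32, 20, 10, -22] -> [-38, -6, -20, -37, 2, -32, -22] -> [38, 6, 20, 37, -2, 32, 22] -> [-2, 6, 20, 22, 32, 37, 38]
  [31, -35, -10, -2, 36, 17, -1, 50] -> [-35, -10, -2, -1] -> [35, 10, 2, 1] -> [1, 2, 10, 35]
  [-20, -16, 5] -> [-20, -16] -> [20, 16] -> [16, 20]

[38, 50]; [0, 7, 44, 47]; [21, 28, 43]; [-2, 6, 20, 22, 32, 37, 38]; [1, 2, 10, 35]; [16, 20]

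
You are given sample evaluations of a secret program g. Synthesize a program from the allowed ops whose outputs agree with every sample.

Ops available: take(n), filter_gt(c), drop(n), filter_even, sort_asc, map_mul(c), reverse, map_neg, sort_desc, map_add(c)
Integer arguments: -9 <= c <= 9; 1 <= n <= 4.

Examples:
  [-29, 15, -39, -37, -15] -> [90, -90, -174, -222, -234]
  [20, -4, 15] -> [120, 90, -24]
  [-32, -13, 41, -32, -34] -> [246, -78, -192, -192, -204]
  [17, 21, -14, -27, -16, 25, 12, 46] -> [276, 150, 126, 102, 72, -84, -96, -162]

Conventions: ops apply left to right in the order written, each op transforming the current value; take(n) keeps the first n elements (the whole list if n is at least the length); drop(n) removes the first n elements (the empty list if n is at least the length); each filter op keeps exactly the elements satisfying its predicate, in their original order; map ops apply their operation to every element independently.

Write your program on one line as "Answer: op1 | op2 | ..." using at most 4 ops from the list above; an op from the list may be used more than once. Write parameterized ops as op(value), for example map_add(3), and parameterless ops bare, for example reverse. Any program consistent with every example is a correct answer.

map_neg | map_mul(-6) | sort_desc

Check, running the answer program on each example:
  [-29, 15, -39, -37, -15] -> [29, -15, 39, 37, 15] -> [-174, 90, -234, -222, -90] -> [90, -90, -174, -222, -234]
  [20, -4, 15] -> [-20, 4, -15] -> [120, -24, 90] -> [120, 90, -24]
  [-32, -13, 41, -32, -34] -> [32, 13, -41, 32, 34] -> [-192, -78, 246, -192, -204] -> [246, -78, -192, -192, -204]
  [17, 21, -14, -27, -16, 25, 12, 46] -> [-17, -21, 14, 27, 16, -25, -12, -46] -> [102, 126, -84, -162, -96, 150, 72, 276] -> [276, 150, 126, 102, 72, -84, -96, -162]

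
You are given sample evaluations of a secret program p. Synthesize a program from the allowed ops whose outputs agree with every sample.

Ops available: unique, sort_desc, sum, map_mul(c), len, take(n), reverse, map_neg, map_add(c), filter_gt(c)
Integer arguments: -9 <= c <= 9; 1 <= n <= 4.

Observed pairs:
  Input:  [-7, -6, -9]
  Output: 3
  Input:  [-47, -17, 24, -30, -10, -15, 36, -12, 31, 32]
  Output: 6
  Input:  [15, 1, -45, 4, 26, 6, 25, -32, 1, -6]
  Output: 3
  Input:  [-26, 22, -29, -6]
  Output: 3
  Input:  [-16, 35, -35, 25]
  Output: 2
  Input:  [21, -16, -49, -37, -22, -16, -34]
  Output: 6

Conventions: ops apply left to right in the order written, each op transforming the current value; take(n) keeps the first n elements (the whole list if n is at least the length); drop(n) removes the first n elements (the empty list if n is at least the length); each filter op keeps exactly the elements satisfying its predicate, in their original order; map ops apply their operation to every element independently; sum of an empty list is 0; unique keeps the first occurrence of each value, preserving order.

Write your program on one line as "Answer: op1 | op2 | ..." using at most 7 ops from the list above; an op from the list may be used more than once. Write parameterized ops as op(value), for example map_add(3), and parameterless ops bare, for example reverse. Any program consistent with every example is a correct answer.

map_mul(-3) | filter_gt(8) | map_add(4) | map_mul(3) | map_add(-6) | len

Check, running the answer program on each example:
  [-7, -6, -9] -> [21, 18, 27] -> [21, 18, 27] -> [25, 22, 31] -> [75, 66, 93] -> [69, 60, 87] -> 3
  [-47, -17, 24, -30, -10, -15, 36, -12, 31, 32] -> [141, 51, -72, 90, 30, 45, -108, 36, -93, -96] -> [141, 51, 90, 30, 45, 36] -> [145, 55, 94, 34, 49, 40] -> [435, 165, 282, 102, 147, 120] -> [429, 159, 276, 96, 141, 114] -> 6
  [15, 1, -45, 4, 26, 6, 25, -32, 1, -6] -> [-45, -3, 135, -12, -78, -18, -75, 96, -3, 18] -> [135, 96, 18] -> [139, 100, 22] -> [417, 300, 66] -> [411, 294, 60] -> 3
  [-26, 22, -29, -6] -> [78, -66, 87, 18] -> [78, 87, 18] -> [82, 91, 22] -> [246, 273, 66] -> [240, 267, 60] -> 3
  [-16, 35, -35, 25] -> [48, -105, 105, -75] -> [48, 105] -> [52, 109] -> [156, 327] -> [150, 321] -> 2
  [21, -16, -49, -37, -22, -16, -34] -> [-63, 48, 147, 111, 66, 48, 102] -> [48, 147, 111, 66, 48, 102] -> [52, 151, 115, 70, 52, 106] -> [156, 453, 345, 210, 156, 318] -> [150, 447, 339, 204, 150, 312] -> 6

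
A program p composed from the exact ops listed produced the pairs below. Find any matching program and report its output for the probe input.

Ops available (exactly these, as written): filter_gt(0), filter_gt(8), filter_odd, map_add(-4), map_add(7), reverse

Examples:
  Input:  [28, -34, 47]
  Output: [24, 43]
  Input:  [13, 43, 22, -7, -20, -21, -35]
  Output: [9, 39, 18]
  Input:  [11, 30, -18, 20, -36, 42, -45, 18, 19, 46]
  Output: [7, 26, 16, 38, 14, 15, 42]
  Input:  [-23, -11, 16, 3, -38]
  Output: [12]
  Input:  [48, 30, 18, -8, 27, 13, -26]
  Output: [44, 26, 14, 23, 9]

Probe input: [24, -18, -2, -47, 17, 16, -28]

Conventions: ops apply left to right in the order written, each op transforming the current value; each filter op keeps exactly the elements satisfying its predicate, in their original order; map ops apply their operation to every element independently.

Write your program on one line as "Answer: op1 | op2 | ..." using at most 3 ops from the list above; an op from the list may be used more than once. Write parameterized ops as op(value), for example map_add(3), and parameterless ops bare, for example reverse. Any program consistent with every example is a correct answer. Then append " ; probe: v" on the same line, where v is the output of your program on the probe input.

map_add(-4) | filter_gt(0) ; probe: [20, 13, 12]

Check, running the answer program on each example:
  [28, -34, 47] -> [24, -38, 43] -> [24, 43]
  [13, 43, 22, -7, -20, -21, -35] -> [9, 39, 18, -11, -24, -25, -39] -> [9, 39, 18]
  [11, 30, -18, 20, -36, 42, -45, 18, 19, 46] -> [7, 26, -22, 16, -40, 38, -49, 14, 15, 42] -> [7, 26, 16, 38, 14, 15, 42]
  [-23, -11, 16, 3, -38] -> [-27, -15, 12, -1, -42] -> [12]
  [48, 30, 18, -8, 27, 13, -26] -> [44, 26, 14, -12, 23, 9, -30] -> [44, 26, 14, 23, 9]
  probe: [24, -18, -2, -47, 17, 16, -28] -> [20, -22, -6, -51, 13, 12, -32] -> [20, 13, 12]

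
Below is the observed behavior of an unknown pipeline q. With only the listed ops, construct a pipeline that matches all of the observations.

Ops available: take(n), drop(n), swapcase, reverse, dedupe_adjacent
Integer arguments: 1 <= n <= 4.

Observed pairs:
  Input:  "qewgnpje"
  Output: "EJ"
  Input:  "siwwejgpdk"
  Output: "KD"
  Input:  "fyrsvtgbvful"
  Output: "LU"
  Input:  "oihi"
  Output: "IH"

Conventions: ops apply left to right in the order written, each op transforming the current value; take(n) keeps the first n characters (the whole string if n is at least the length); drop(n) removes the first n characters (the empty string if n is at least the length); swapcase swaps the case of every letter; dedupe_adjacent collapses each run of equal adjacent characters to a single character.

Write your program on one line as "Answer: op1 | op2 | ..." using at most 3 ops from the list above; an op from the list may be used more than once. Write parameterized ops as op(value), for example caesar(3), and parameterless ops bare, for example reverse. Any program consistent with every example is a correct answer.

reverse | take(2) | swapcase

Check, running the answer program on each example:
  "qewgnpje" -> "ejpngweq" -> "ej" -> "EJ"
  "siwwejgpdk" -> "kdpgjewwis" -> "kd" -> "KD"
  "fyrsvtgbvful" -> "lufvbgtvsryf" -> "lu" -> "LU"
  "oihi" -> "ihio" -> "ih" -> "IH"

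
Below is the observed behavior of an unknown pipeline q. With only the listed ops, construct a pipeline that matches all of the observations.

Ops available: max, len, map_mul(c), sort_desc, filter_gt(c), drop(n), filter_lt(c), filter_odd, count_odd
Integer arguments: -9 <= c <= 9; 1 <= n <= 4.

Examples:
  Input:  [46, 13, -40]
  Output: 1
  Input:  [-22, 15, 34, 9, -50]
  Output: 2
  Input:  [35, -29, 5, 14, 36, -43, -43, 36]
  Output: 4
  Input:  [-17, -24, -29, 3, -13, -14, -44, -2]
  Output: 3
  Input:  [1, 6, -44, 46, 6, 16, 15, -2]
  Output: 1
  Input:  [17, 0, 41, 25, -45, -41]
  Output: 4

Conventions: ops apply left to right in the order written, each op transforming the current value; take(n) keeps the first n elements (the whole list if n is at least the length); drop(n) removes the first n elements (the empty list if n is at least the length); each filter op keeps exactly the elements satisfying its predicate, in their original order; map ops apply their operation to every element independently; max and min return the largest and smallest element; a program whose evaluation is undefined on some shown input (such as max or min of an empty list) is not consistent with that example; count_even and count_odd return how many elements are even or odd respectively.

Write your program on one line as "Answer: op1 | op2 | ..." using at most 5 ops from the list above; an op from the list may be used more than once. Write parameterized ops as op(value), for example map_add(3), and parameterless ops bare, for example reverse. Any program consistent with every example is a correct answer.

map_mul(-1) | drop(1) | sort_desc | filter_odd | len

Check, running the answer program on each example:
  [46, 13, -40] -> [-46, -13, 40] -> [-13, 40] -> [40, -13] -> [-13] -> 1
  [-22, 15, 34, 9, -50] -> [22, -15, -34, -9, 50] -> [-15, -34, -9, 50] -> [50, -9, -15, -34] -> [-9, -15] -> 2
  [35, -29, 5, 14, 36, -43, -43, 36] -> [-35, 29, -5, -14, -36, 43, 43, -36] -> [29, -5, -14, -36, 43, 43, -36] -> [43, 43, 29, -5, -14, -36, -36] -> [43, 43, 29, -5] -> 4
  [-17, -24, -29, 3, -13, -14, -44, -2] -> [17, 24, 29, -3, 13, 14, 44, 2] -> [24, 29, -3, 13, 14, 44, 2] -> [44, 29, 24, 14, 13, 2, -3] -> [29, 13, -3] -> 3
  [1, 6, -44, 46, 6, 16, 15, -2] -> [-1, -6, 44, -46, -6, -16, -15, 2] -> [-6, 44, -46, -6, -16, -15, 2] -> [44, 2, -6, -6, -15, -16, -46] -> [-15] -> 1
  [17, 0, 41, 25, -45, -41] -> [-17, 0, -41, -25, 45, 41] -> [0, -41, -25, 45, 41] -> [45, 41, 0, -25, -41] -> [45, 41, -25, -41] -> 4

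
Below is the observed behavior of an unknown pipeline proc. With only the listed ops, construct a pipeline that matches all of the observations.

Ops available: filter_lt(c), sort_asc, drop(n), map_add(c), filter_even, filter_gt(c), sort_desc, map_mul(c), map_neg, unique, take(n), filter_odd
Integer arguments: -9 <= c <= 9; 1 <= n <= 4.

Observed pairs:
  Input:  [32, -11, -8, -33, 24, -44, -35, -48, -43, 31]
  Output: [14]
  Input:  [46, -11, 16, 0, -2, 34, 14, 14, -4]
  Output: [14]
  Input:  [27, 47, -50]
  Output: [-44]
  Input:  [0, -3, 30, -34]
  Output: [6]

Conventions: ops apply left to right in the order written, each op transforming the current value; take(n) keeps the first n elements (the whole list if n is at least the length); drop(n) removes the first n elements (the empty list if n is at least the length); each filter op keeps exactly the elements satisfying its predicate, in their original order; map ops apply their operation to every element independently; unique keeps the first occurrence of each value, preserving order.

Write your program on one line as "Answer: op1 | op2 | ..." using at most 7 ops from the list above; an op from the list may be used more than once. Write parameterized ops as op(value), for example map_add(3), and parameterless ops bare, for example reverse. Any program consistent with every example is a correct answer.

unique | map_neg | drop(1) | take(3) | map_add(3) | take(1)

Check, running the answer program on each example:
  [32, -11, -8, -33, 24, -44, -35, -48, -43, 31] -> [32, -11, -8, -33, 24, -44, -35, -48, -43, 31] -> [-32, 11, 8, 33, -24, 44, 35, 48, 43, -31] -> [11, 8, 33, -24, 44, 35, 48, 43, -31] -> [11, 8, 33] -> [14, 11, 36] -> [14]
  [46, -11, 16, 0, -2, 34, 14, 14, -4] -> [46, -11, 16, 0, -2, 34, 14, -4] -> [-46, 11, -16, 0, 2, -34, -14, 4] -> [11, -16, 0, 2, -34, -14, 4] -> [11, -16, 0] -> [14, -13, 3] -> [14]
  [27, 47, -50] -> [27, 47, -50] -> [-27, -47, 50] -> [-47, 50] -> [-47, 50] -> [-44, 53] -> [-44]
  [0, -3, 30, -34] -> [0, -3, 30, -34] -> [0, 3, -30, 34] -> [3, -30, 34] -> [3, -30, 34] -> [6, -27, 37] -> [6]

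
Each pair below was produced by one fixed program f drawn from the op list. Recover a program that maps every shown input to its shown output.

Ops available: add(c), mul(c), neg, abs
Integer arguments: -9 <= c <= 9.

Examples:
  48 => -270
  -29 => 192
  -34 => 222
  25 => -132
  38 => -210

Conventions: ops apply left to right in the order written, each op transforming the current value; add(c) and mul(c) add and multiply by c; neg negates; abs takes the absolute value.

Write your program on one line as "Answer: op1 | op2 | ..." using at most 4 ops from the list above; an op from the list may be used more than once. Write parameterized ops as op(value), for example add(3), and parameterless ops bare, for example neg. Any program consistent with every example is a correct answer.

add(-3) | mul(-1) | mul(6)

Check, running the answer program on each example:
  48 -> 45 -> -45 -> -270
  -29 -> -32 -> 32 -> 192
  -34 -> -37 -> 37 -> 222
  25 -> 22 -> -22 -> -132
  38 -> 35 -> -35 -> -210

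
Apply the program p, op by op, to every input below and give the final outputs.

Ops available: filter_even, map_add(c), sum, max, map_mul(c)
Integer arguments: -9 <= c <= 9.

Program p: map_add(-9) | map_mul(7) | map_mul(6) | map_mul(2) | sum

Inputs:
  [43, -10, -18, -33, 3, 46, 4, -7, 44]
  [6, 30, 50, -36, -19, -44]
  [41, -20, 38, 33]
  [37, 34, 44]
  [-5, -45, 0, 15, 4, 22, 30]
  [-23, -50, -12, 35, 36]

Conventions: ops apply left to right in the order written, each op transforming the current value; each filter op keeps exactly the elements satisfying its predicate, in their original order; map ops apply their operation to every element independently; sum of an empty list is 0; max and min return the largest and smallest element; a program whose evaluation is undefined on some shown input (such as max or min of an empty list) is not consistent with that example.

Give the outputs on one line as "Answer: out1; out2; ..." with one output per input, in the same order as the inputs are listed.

Execution, op by op:
  [43, -10, -18, -33, 3, 46, 4, -7, 44] -> [34, -19, -27, -42, -6, 37, -5, -16, 35] -> [238, -133, -189, -294, -42, 259, -35, -112, 245] -> [1428, -798, -1134, -1764, -252, 1554, -210, -672, 1470] -> [2856, -1596, -2268, -3528, -504, 3108, -420, -1344, 2940] -> -756
  [6, 30, 50, -36, -19, -44] -> [-3, 21, 41, -45, -28, -53] -> [-21, 147, 287, -315, -196, -371] -> [-126, 882, 1722, -1890, -1176, -2226] -> [-252, 1764, 3444, -3780, -2352, -4452] -> -5628
  [41, -20, 38, 33] -> [32, -29, 29, 24] -> [224, -203, 203, 168] -> [1344, -1218, 1218, 1008] -> [2688, -2436, 2436, 2016] -> 4704
  [37, 34, 44] -> [28, 25, 35] -> [196, 175, 245] -> [1176, 1050, 1470] -> [2352, 2100, 2940] -> 7392
  [-5, -45, 0, 15, 4, 22, 30] -> [-14, -54, -9, 6, -5, 13, 21] -> [-98, -378, -63, 42, -35, 91, 147] -> [-588, -2268, -378, 252, -210, 546, 882] -> [-1176, -4536, -756, 504, -420, 1092, 1764] -> -3528
  [-23, -50, -12, 35, 36] -> [-32, -59, -21, 26, 27] -> [-224, -413, -147, 182, 189] -> [-1344, -2478, -882, 1092, 1134] -> [-2688, -4956, -1764, 2184, 2268] -> -4956

-756; -5628; 4704; 7392; -3528; -4956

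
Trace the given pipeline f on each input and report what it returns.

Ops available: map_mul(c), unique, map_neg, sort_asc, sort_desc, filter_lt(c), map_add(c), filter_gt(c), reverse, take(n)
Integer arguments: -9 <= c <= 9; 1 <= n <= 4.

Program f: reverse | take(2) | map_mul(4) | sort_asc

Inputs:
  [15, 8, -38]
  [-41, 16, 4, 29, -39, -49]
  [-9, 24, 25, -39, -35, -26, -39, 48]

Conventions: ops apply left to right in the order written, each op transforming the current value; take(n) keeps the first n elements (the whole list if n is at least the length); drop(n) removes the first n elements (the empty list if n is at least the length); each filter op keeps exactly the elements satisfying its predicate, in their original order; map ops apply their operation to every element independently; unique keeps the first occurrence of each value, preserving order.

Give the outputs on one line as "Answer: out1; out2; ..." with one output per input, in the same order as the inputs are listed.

[-152, 32]; [-196, -156]; [-156, 192]

Execution, op by op:
  [15, 8, -38] -> [-38, 8, 15] -> [-38, 8] -> [-152, 32] -> [-152, 32]
  [-41, 16, 4, 29, -39, -49] -> [-49, -39, 29, 4, 16, -41] -> [-49, -39] -> [-196, -156] -> [-196, -156]
  [-9, 24, 25, -39, -35, -26, -39, 48] -> [48, -39, -26, -35, -39, 25, 24, -9] -> [48, -39] -> [192, -156] -> [-156, 192]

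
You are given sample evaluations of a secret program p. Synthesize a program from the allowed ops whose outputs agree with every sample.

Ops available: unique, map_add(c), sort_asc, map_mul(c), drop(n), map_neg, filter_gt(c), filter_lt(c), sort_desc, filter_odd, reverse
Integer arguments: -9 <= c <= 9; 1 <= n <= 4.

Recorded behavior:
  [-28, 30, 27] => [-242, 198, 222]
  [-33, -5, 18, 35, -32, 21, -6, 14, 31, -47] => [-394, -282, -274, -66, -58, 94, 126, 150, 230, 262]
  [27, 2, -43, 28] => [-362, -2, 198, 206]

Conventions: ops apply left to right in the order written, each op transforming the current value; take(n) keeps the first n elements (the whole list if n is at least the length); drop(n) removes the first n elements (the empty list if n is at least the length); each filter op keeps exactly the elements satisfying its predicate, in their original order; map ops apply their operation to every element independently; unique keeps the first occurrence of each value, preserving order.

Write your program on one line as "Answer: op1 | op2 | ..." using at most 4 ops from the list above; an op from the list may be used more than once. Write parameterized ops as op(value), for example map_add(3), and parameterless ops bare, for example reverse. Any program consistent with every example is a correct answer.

map_mul(8) | map_add(-9) | map_add(-9) | sort_asc

Check, running the answer program on each example:
  [-28, 30, 27] -> [-224, 240, 216] -> [-233, 231, 207] -> [-242, 222, 198] -> [-242, 198, 222]
  [-33, -5, 18, 35, -32, 21, -6, 14, 31, -47] -> [-264, -40, 144, 280, -256, 168, -48, 112, 248, -376] -> [-273, -49, 135, 271, -265, 159, -57, 103, 239, -385] -> [-282, -58, 126, 262, -274, 150, -66, 94, 230, -394] -> [-394, -282, -274, -66, -58, 94, 126, 150, 230, 262]
  [27, 2, -43, 28] -> [216, 16, -344, 224] -> [207, 7, -353, 215] -> [198, -2, -362, 206] -> [-362, -2, 198, 206]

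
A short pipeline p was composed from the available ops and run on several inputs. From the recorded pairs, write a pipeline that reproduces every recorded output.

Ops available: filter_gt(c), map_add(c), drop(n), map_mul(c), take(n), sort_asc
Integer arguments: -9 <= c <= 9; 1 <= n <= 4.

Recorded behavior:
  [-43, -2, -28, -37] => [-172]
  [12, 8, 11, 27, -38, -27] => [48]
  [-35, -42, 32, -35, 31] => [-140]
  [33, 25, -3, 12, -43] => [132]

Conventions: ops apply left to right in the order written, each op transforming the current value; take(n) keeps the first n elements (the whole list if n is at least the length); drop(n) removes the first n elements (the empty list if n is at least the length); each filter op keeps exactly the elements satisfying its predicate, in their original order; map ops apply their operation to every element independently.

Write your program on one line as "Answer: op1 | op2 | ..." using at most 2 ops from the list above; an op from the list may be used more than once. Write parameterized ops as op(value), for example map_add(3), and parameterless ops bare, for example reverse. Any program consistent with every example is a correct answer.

take(1) | map_mul(4)

Check, running the answer program on each example:
  [-43, -2, -28, -37] -> [-43] -> [-172]
  [12, 8, 11, 27, -38, -27] -> [12] -> [48]
  [-35, -42, 32, -35, 31] -> [-35] -> [-140]
  [33, 25, -3, 12, -43] -> [33] -> [132]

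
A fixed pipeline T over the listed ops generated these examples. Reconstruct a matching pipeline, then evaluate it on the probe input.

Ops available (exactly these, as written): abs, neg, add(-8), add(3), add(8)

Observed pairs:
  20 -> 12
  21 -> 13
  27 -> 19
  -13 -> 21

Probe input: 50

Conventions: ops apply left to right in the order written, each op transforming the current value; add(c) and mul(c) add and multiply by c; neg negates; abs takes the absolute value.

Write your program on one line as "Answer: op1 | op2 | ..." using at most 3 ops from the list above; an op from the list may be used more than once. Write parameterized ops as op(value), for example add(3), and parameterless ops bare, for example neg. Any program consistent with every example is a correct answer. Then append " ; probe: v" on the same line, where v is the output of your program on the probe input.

add(-8) | neg | abs ; probe: 42

Check, running the answer program on each example:
  20 -> 12 -> -12 -> 12
  21 -> 13 -> -13 -> 13
  27 -> 19 -> -19 -> 19
  -13 -> -21 -> 21 -> 21
  probe: 50 -> 42 -> -42 -> 42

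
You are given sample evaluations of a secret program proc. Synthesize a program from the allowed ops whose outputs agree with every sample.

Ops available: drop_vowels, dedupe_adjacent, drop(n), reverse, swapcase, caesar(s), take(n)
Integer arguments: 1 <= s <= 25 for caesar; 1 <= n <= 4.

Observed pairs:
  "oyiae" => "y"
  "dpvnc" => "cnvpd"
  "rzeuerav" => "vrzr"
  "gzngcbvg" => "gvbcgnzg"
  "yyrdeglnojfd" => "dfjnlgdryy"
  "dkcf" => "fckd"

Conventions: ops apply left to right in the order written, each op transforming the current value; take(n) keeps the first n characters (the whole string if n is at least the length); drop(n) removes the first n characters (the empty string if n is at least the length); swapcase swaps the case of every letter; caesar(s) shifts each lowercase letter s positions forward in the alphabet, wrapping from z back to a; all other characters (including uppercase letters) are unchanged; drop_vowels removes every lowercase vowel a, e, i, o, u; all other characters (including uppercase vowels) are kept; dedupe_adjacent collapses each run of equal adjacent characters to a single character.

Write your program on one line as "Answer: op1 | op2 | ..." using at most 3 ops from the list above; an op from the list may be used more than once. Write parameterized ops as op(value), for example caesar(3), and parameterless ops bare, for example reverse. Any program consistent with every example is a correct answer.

reverse | drop_vowels

Check, running the answer program on each example:
  "oyiae" -> "eaiyo" -> "y"
  "dpvnc" -> "cnvpd" -> "cnvpd"
  "rzeuerav" -> "vareuezr" -> "vrzr"
  "gzngcbvg" -> "gvbcgnzg" -> "gvbcgnzg"
  "yyrdeglnojfd" -> "dfjonlgedryy" -> "dfjnlgdryy"
  "dkcf" -> "fckd" -> "fckd"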